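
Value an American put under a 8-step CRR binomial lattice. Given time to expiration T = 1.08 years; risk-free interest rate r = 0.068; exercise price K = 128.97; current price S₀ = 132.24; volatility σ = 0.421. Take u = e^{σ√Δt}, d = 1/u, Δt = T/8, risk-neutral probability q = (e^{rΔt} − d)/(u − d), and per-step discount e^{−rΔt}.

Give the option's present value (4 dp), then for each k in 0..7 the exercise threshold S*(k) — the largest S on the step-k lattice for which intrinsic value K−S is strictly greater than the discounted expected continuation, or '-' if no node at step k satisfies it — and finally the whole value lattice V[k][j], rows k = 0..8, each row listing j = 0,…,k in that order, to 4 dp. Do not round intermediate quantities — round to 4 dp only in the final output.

Δt=0.13500  u=1.16729  d=0.85668  q=0.49110  discount=0.99086
step 8 (expiry): payoffs max(K−S,0) = 90.6054 76.6956 57.7426 31.9179 0.0000 0.0000 0.0000 0.0000 0.0000
step 7: (k=7,j=0): S=44.7827, (K−S)⁺=84.1873, hold=83.0088 ⇒ V=84.1873 exercise | (k=7,j=1): S=61.0194, (K−S)⁺=67.9506, hold=66.7721 ⇒ V=67.9506 exercise | (k=7,j=2): S=83.1431, (K−S)⁺=45.8269, hold=44.6484 ⇒ V=45.8269 exercise | (k=7,j=3): S=113.2880, (K−S)⁺=15.6820, hold=16.0947 ⇒ V=16.0947 continue | (k=7,j=4): S=154.3625, (K−S)⁺=0.0000, hold=0.0000 ⇒ V=0.0000 continue | (k=7,j=5): S=210.3293, (K−S)⁺=0.0000, hold=0.0000 ⇒ V=0.0000 continue | (k=7,j=6): S=286.5878, (K−S)⁺=0.0000, hold=0.0000 ⇒ V=0.0000 continue | (k=7,j=7): S=390.4951, (K−S)⁺=0.0000, hold=0.0000 ⇒ V=0.0000 continue  boundary S*=83.1431
step 6: (k=6,j=0): S=52.2744, (K−S)⁺=76.6956, hold=75.5171 ⇒ V=76.6956 exercise | (k=6,j=1): S=71.2274, (K−S)⁺=57.7426, hold=56.5641 ⇒ V=57.7426 exercise | (k=6,j=2): S=97.0521, (K−S)⁺=31.9179, hold=30.9402 ⇒ V=31.9179 exercise | (k=6,j=3): S=132.2400, (K−S)⁺=0.0000, hold=8.1158 ⇒ V=8.1158 continue | (k=6,j=4): S=180.1859, (K−S)⁺=0.0000, hold=0.0000 ⇒ V=0.0000 continue | (k=6,j=5): S=245.5154, (K−S)⁺=0.0000, hold=0.0000 ⇒ V=0.0000 continue | (k=6,j=6): S=334.5312, (K−S)⁺=0.0000, hold=0.0000 ⇒ V=0.0000 continue  boundary S*=97.0521
step 5: (k=5,j=0): S=61.0194, (K−S)⁺=67.9506, hold=66.7721 ⇒ V=67.9506 exercise | (k=5,j=1): S=83.1431, (K−S)⁺=45.8269, hold=44.6484 ⇒ V=45.8269 exercise | (k=5,j=2): S=113.2880, (K−S)⁺=15.6820, hold=20.0439 ⇒ V=20.0439 continue | (k=5,j=3): S=154.3625, (K−S)⁺=0.0000, hold=4.0924 ⇒ V=4.0924 continue | (k=5,j=4): S=210.3293, (K−S)⁺=0.0000, hold=0.0000 ⇒ V=0.0000 continue | (k=5,j=5): S=286.5878, (K−S)⁺=0.0000, hold=0.0000 ⇒ V=0.0000 continue  boundary S*=83.1431
step 4: (k=4,j=0): S=71.2274, (K−S)⁺=57.7426, hold=56.5641 ⇒ V=57.7426 exercise | (k=4,j=1): S=97.0521, (K−S)⁺=31.9179, hold=32.8619 ⇒ V=32.8619 continue | (k=4,j=2): S=132.2400, (K−S)⁺=0.0000, hold=12.0986 ⇒ V=12.0986 continue | (k=4,j=3): S=180.1859, (K−S)⁺=0.0000, hold=2.0636 ⇒ V=2.0636 continue | (k=4,j=4): S=245.5154, (K−S)⁺=0.0000, hold=0.0000 ⇒ V=0.0000 continue  boundary S*=71.2274
step 3: (k=3,j=0): S=83.1431, (K−S)⁺=45.8269, hold=45.1078 ⇒ V=45.8269 exercise | (k=3,j=1): S=113.2880, (K−S)⁺=15.6820, hold=22.4580 ⇒ V=22.4580 continue | (k=3,j=2): S=154.3625, (K−S)⁺=0.0000, hold=7.1049 ⇒ V=7.1049 continue | (k=3,j=3): S=210.3293, (K−S)⁺=0.0000, hold=1.0406 ⇒ V=1.0406 continue  boundary S*=83.1431
step 2: (k=2,j=0): S=97.0521, (K−S)⁺=31.9179, hold=34.0366 ⇒ V=34.0366 continue | (k=2,j=1): S=132.2400, (K−S)⁺=0.0000, hold=14.7818 ⇒ V=14.7818 continue | (k=2,j=2): S=180.1859, (K−S)⁺=0.0000, hold=4.0890 ⇒ V=4.0890 continue  boundary S*=-
step 1: (k=1,j=0): S=113.2880, (K−S)⁺=15.6820, hold=24.3561 ⇒ V=24.3561 continue | (k=1,j=1): S=154.3625, (K−S)⁺=0.0000, hold=9.4435 ⇒ V=9.4435 continue  boundary S*=-
step 0: (k=0,j=0): S=132.2400, (K−S)⁺=0.0000, hold=16.8769 ⇒ V=16.8769 continue  boundary S*=-

price = 16.8769
boundary = - - - 83.1431 71.2274 83.1431 97.0521 83.1431
tree:
16.8769
24.3561 9.4435
34.0366 14.7818 4.0890
45.8269 22.4580 7.1049 1.0406
57.7426 32.8619 12.0986 2.0636 0.0000
67.9506 45.8269 20.0439 4.0924 0.0000 0.0000
76.6956 57.7426 31.9179 8.1158 0.0000 0.0000 0.0000
84.1873 67.9506 45.8269 16.0947 0.0000 0.0000 0.0000 0.0000
90.6054 76.6956 57.7426 31.9179 0.0000 0.0000 0.0000 0.0000 0.0000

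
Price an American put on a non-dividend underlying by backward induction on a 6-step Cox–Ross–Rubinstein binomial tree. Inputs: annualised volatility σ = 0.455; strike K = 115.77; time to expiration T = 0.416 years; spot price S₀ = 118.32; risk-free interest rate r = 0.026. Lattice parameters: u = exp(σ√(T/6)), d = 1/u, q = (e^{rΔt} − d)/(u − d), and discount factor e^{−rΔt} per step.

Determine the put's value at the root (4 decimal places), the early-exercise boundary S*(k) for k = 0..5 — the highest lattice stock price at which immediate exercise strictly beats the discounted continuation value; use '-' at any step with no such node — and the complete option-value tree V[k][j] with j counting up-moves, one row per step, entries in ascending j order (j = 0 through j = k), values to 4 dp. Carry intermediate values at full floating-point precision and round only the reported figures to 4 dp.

price = 11.6394
boundary = - - - 82.5969 73.2710 82.5969
tree:
11.6394
17.1570 5.6481
24.3999 9.2994 1.6756
33.1731 14.8957 3.2132 0.0000
42.4990 22.9319 6.1619 0.0000 0.0000
50.7719 33.1731 11.8165 0.0000 0.0000 0.0000
58.1108 42.4990 22.6603 0.0000 0.0000 0.0000 0.0000

params: Δt=0.06933 u=1.12728 d=0.88709 q=0.47760 e^(-rΔt)=0.99820
t_6 payoffs: 58.1108 42.4990 22.6603 0.0000 0.0000 0.0000 0.0000
t_5: node(5,0) S=64.9981 payoff=50.7719 vs cont=50.5634 → 50.7719 [stop]  node(5,1) S=82.5969 payoff=33.1731 vs cont=32.9646 → 33.1731 [stop]  node(5,2) S=104.9607 payoff=10.8093 vs cont=11.8165 → 11.8165 [wait]  node(5,3) S=133.3797 payoff=0.0000 vs cont=0.0000 → 0.0000 [wait]  node(5,4) S=169.4934 payoff=0.0000 vs cont=0.0000 → 0.0000 [wait]  node(5,5) S=215.3852 payoff=0.0000 vs cont=0.0000 → 0.0000 [wait]  ⇒ S*(5)=82.5969
t_4: node(4,0) S=73.2710 payoff=42.4990 vs cont=42.2905 → 42.4990 [stop]  node(4,1) S=93.1097 payoff=22.6603 vs cont=22.9319 → 22.9319 [wait]  node(4,2) S=118.3200 payoff=0.0000 vs cont=6.1619 → 6.1619 [wait]  node(4,3) S=150.3562 payoff=0.0000 vs cont=0.0000 → 0.0000 [wait]  node(4,4) S=191.0664 payoff=0.0000 vs cont=0.0000 → 0.0000 [wait]  ⇒ S*(4)=73.2710
t_3: node(3,0) S=82.5969 payoff=33.1731 vs cont=33.0941 → 33.1731 [stop]  node(3,1) S=104.9607 payoff=10.8093 vs cont=14.8957 → 14.8957 [wait]  node(3,2) S=133.3797 payoff=0.0000 vs cont=3.2132 → 3.2132 [wait]  node(3,3) S=169.4934 payoff=0.0000 vs cont=0.0000 → 0.0000 [wait]  ⇒ S*(3)=82.5969
t_2: node(2,0) S=93.1097 payoff=22.6603 vs cont=24.3999 → 24.3999 [wait]  node(2,1) S=118.3200 payoff=0.0000 vs cont=9.2994 → 9.2994 [wait]  node(2,2) S=150.3562 payoff=0.0000 vs cont=1.6756 → 1.6756 [wait]  ⇒ S*(2)=-
t_1: node(1,0) S=104.9607 payoff=10.8093 vs cont=17.1570 → 17.1570 [wait]  node(1,1) S=133.3797 payoff=0.0000 vs cont=5.6481 → 5.6481 [wait]  ⇒ S*(1)=-
t_0: node(0,0) S=118.3200 payoff=0.0000 vs cont=11.6394 → 11.6394 [wait]  ⇒ S*(0)=-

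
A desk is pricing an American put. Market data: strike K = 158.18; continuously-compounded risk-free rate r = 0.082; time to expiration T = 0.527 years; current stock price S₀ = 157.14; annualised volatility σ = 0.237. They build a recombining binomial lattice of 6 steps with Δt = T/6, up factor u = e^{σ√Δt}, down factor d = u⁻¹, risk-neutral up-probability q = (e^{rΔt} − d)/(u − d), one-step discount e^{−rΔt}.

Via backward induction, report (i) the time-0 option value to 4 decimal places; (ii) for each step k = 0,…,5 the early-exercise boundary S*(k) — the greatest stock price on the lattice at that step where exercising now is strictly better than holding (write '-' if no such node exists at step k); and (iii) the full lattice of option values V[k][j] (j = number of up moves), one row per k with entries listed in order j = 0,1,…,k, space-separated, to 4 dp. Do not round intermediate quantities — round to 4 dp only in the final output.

params: Δt=0.08783 u=1.07276 d=0.93217 q=0.53386 e^(-rΔt)=0.99282
t_6 payoffs: 55.0796 39.5296 21.6343 1.0400 0.0000 0.0000 0.0000
t_5: node(5,0) S=110.6025 payoff=47.5775 vs cont=46.4424 → 47.5775 [stop]  node(5,1) S=127.2839 payoff=30.8961 vs cont=29.7609 → 30.8961 [stop]  node(5,2) S=146.4814 payoff=11.6986 vs cont=10.5635 → 11.6986 [stop]  node(5,3) S=168.5742 payoff=0.0000 vs cont=0.4813 → 0.4813 [wait]  node(5,4) S=193.9992 payoff=0.0000 vs cont=0.0000 → 0.0000 [wait]  node(5,5) S=223.2589 payoff=0.0000 vs cont=0.0000 → 0.0000 [wait]  ⇒ S*(5)=146.4814
t_4: node(4,0) S=118.6504 payoff=39.5296 vs cont=38.3944 → 39.5296 [stop]  node(4,1) S=136.5457 payoff=21.6343 vs cont=20.4991 → 21.6343 [stop]  node(4,2) S=157.1400 payoff=1.0400 vs cont=5.6692 → 5.6692 [wait]  node(4,3) S=180.8404 payoff=0.0000 vs cont=0.2227 → 0.2227 [wait]  node(4,4) S=208.1154 payoff=0.0000 vs cont=0.0000 → 0.0000 [wait]  ⇒ S*(4)=136.5457
t_3: node(3,0) S=127.2839 payoff=30.8961 vs cont=29.7609 → 30.8961 [stop]  node(3,1) S=146.4814 payoff=11.6986 vs cont=13.0171 → 13.0171 [wait]  node(3,2) S=168.5742 payoff=0.0000 vs cont=2.7417 → 2.7417 [wait]  node(3,3) S=193.9992 payoff=0.0000 vs cont=0.1031 → 0.1031 [wait]  ⇒ S*(3)=127.2839
t_2: node(2,0) S=136.5457 payoff=21.6343 vs cont=21.1979 → 21.6343 [stop]  node(2,1) S=157.1400 payoff=1.0400 vs cont=7.4774 → 7.4774 [wait]  node(2,2) S=180.8404 payoff=0.0000 vs cont=1.3235 → 1.3235 [wait]  ⇒ S*(2)=136.5457
t_1: node(1,0) S=146.4814 payoff=11.6986 vs cont=13.9755 → 13.9755 [wait]  node(1,1) S=168.5742 payoff=0.0000 vs cont=4.1620 → 4.1620 [wait]  ⇒ S*(1)=-
t_0: node(0,0) S=157.1400 payoff=1.0400 vs cont=8.6738 → 8.6738 [wait]  ⇒ S*(0)=-

price = 8.6738
boundary = - - 136.5457 127.2839 136.5457 146.4814
tree:
8.6738
13.9755 4.1620
21.6343 7.4774 1.3235
30.8961 13.0171 2.7417 0.1031
39.5296 21.6343 5.6692 0.2227 0.0000
47.5775 30.8961 11.6986 0.4813 0.0000 0.0000
55.0796 39.5296 21.6343 1.0400 0.0000 0.0000 0.0000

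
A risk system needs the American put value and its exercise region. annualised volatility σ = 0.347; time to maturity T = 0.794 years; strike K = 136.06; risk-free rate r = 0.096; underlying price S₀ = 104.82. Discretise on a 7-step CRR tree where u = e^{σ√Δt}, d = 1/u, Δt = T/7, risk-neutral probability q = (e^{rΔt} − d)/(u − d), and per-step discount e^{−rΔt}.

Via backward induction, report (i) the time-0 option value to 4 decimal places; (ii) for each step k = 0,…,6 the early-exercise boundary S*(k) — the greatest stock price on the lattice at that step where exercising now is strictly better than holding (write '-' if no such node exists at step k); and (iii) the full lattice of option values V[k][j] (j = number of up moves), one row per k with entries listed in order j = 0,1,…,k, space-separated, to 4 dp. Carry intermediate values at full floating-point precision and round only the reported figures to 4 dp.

price = 31.5149
boundary = - 93.2588 104.8200 93.2588 104.8200 93.2588 104.8200
tree:
31.5149
42.8012 21.6608
53.0873 31.2400 13.1896
62.2389 42.8012 20.7289 6.4408
70.3811 53.0873 31.2400 11.3692 1.9830
77.6252 62.2389 42.8012 19.3660 4.1553 0.0000
84.0704 70.3811 53.0873 31.2400 8.7072 0.0000 0.0000
89.8046 77.6252 62.2389 42.8012 18.2455 0.0000 0.0000 0.0000

Δt=0.11343  u=1.12397  d=0.88970  q=0.51755  discount=0.98917
step 7 (expiry): payoffs max(K−S,0) = 89.8046 77.6252 62.2389 42.8012 18.2455 0.0000 0.0000 0.0000
step 6: (k=6,j=0): S=51.9896, (K−S)⁺=84.0704, hold=82.5968 ⇒ V=84.0704 exercise | (k=6,j=1): S=65.6789, (K−S)⁺=70.3811, hold=68.9076 ⇒ V=70.3811 exercise | (k=6,j=2): S=82.9727, (K−S)⁺=53.0873, hold=51.6138 ⇒ V=53.0873 exercise | (k=6,j=3): S=104.8200, (K−S)⁺=31.2400, hold=29.7665 ⇒ V=31.2400 exercise | (k=6,j=4): S=132.4199, (K−S)⁺=3.6401, hold=8.7072 ⇒ V=8.7072 continue | (k=6,j=5): S=167.2871, (K−S)⁺=0.0000, hold=0.0000 ⇒ V=0.0000 continue | (k=6,j=6): S=211.3350, (K−S)⁺=0.0000, hold=0.0000 ⇒ V=0.0000 continue  boundary S*=104.8200
step 5: (k=5,j=0): S=58.4348, (K−S)⁺=77.6252, hold=76.1517 ⇒ V=77.6252 exercise | (k=5,j=1): S=73.8211, (K−S)⁺=62.2389, hold=60.7654 ⇒ V=62.2389 exercise | (k=5,j=2): S=93.2588, (K−S)⁺=42.8012, hold=41.3277 ⇒ V=42.8012 exercise | (k=5,j=3): S=117.8145, (K−S)⁺=18.2455, hold=19.3660 ⇒ V=19.3660 continue | (k=5,j=4): S=148.8359, (K−S)⁺=0.0000, hold=4.1553 ⇒ V=4.1553 continue | (k=5,j=5): S=188.0256, (K−S)⁺=0.0000, hold=0.0000 ⇒ V=0.0000 continue  boundary S*=93.2588
step 4: (k=4,j=0): S=65.6789, (K−S)⁺=70.3811, hold=68.9076 ⇒ V=70.3811 exercise | (k=4,j=1): S=82.9727, (K−S)⁺=53.0873, hold=51.6138 ⇒ V=53.0873 exercise | (k=4,j=2): S=104.8200, (K−S)⁺=31.2400, hold=30.3401 ⇒ V=31.2400 exercise | (k=4,j=3): S=132.4199, (K−S)⁺=3.6401, hold=11.3692 ⇒ V=11.3692 continue | (k=4,j=4): S=167.2871, (K−S)⁺=0.0000, hold=1.9830 ⇒ V=1.9830 continue  boundary S*=104.8200
step 3: (k=3,j=0): S=73.8211, (K−S)⁺=62.2389, hold=60.7654 ⇒ V=62.2389 exercise | (k=3,j=1): S=93.2588, (K−S)⁺=42.8012, hold=41.3277 ⇒ V=42.8012 exercise | (k=3,j=2): S=117.8145, (K−S)⁺=18.2455, hold=20.7289 ⇒ V=20.7289 continue | (k=3,j=3): S=148.8359, (K−S)⁺=0.0000, hold=6.4408 ⇒ V=6.4408 continue  boundary S*=93.2588
step 2: (k=2,j=0): S=82.9727, (K−S)⁺=53.0873, hold=51.6138 ⇒ V=53.0873 exercise | (k=2,j=1): S=104.8200, (K−S)⁺=31.2400, hold=31.0378 ⇒ V=31.2400 exercise | (k=2,j=2): S=132.4199, (K−S)⁺=3.6401, hold=13.1896 ⇒ V=13.1896 continue  boundary S*=104.8200
step 1: (k=1,j=0): S=93.2588, (K−S)⁺=42.8012, hold=41.3277 ⇒ V=42.8012 exercise | (k=1,j=1): S=117.8145, (K−S)⁺=18.2455, hold=21.6608 ⇒ V=21.6608 continue  boundary S*=93.2588
step 0: (k=0,j=0): S=104.8200, (K−S)⁺=31.2400, hold=31.5149 ⇒ V=31.5149 continue  boundary S*=-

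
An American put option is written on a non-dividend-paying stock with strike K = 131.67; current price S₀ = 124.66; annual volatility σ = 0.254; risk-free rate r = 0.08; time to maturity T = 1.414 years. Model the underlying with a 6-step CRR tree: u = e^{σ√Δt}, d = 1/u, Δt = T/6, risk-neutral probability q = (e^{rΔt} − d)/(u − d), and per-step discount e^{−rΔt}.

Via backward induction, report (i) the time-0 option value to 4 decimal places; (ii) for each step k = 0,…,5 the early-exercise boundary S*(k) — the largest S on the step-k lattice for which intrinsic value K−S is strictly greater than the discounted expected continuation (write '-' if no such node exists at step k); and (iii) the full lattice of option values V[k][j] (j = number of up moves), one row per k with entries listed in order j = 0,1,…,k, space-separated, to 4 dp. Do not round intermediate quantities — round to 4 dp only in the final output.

Δt=0.23567, u=1.13123, d=0.88399, q=0.54619, disc=e^(-rΔt)=0.98132
k=6 terminal: V=max(K-S,0) → 72.1831 55.5457 34.2551 7.0100 0.0000 0.0000 0.0000
k=5: j=0 S=67.2934 intr=64.3766 cont=61.9174 V=64.3766[EX]; j=1 S=86.1141 intr=45.5559 cont=43.0967 V=45.5559[EX]; j=2 S=110.1986 intr=21.4714 cont=19.0122 V=21.4714[EX]; j=3 S=141.0191 intr=0.0000 cont=3.1218 V=3.1218[hold]; j=4 S=180.4596 intr=0.0000 cont=0.0000 V=0.0000[hold]; j=5 S=230.9308 intr=0.0000 cont=0.0000 V=0.0000[hold]  S*(5)=110.1986
k=4: j=0 S=76.1243 intr=55.5457 cont=53.0865 V=55.5457[EX]; j=1 S=97.4149 intr=34.2551 cont=31.7960 V=34.2551[EX]; j=2 S=124.6600 intr=7.0100 cont=11.2351 V=11.2351[hold]; j=3 S=159.5251 intr=0.0000 cont=1.3902 V=1.3902[hold]; j=4 S=204.1413 intr=0.0000 cont=0.0000 V=0.0000[hold]  S*(4)=97.4149
k=3: j=0 S=86.1141 intr=45.5559 cont=43.0967 V=45.5559[EX]; j=1 S=110.1986 intr=21.4714 cont=21.2768 V=21.4714[EX]; j=2 S=141.0191 intr=0.0000 cont=5.7485 V=5.7485[hold]; j=3 S=180.4596 intr=0.0000 cont=0.6191 V=0.6191[hold]  S*(3)=110.1986
k=2: j=0 S=97.4149 intr=34.2551 cont=31.7960 V=34.2551[EX]; j=1 S=124.6600 intr=7.0100 cont=12.6430 V=12.6430[hold]; j=2 S=159.5251 intr=0.0000 cont=2.8918 V=2.8918[hold]  S*(2)=97.4149
k=1: j=0 S=110.1986 intr=21.4714 cont=22.0315 V=22.0315[hold]; j=1 S=141.0191 intr=0.0000 cont=7.1804 V=7.1804[hold]  S*(1)=-
k=0: j=0 S=124.6600 intr=7.0100 cont=13.6599 V=13.6599[hold]  S*(0)=-

price = 13.6599
boundary = - - 97.4149 110.1986 97.4149 110.1986
tree:
13.6599
22.0315 7.1804
34.2551 12.6430 2.8918
45.5559 21.4714 5.7485 0.6191
55.5457 34.2551 11.2351 1.3902 0.0000
64.3766 45.5559 21.4714 3.1218 0.0000 0.0000
72.1831 55.5457 34.2551 7.0100 0.0000 0.0000 0.0000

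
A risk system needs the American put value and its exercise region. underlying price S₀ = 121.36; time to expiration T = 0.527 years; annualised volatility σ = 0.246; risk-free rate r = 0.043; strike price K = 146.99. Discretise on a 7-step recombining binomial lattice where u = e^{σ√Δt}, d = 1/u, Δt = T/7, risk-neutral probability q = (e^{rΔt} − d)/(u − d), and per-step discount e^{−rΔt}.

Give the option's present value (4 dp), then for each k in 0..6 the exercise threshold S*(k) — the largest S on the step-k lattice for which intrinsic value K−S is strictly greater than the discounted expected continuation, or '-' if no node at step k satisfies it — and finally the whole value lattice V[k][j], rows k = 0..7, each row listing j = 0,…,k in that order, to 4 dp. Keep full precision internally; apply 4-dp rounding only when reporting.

price = 25.8964
boundary = - 113.4388 121.3600 113.4388 121.3600 129.8344 121.3600
tree:
25.8964
33.5512 18.6225
40.9554 25.6300 11.9311
47.8764 33.5512 17.9097 6.1970
54.3456 40.9554 25.6300 10.5211 2.0341
60.3925 47.8764 33.5512 17.1556 4.1405 0.0000
66.0448 54.3456 40.9554 25.6300 8.4281 0.0000 0.0000
71.3281 60.3925 47.8764 33.5512 17.1556 0.0000 0.0000 0.0000

Δt=0.07529, u=1.06983, d=0.93473, q=0.50713, disc=e^(-rΔt)=0.99677
k=7 terminal: V=max(K-S,0) → 71.3281 60.3925 47.8764 33.5512 17.1556 0.0000 0.0000 0.0000
k=6: j=0 S=80.9452 intr=66.0448 cont=65.5697 V=66.0448[EX]; j=1 S=92.6444 intr=54.3456 cont=53.8705 V=54.3456[EX]; j=2 S=106.0346 intr=40.9554 cont=40.4803 V=40.9554[EX]; j=3 S=121.3600 intr=25.6300 cont=25.1549 V=25.6300[EX]; j=4 S=138.9004 intr=8.0896 cont=8.4281 V=8.4281[hold]; j=5 S=158.9761 intr=0.0000 cont=0.0000 V=0.0000[hold]; j=6 S=181.9533 intr=0.0000 cont=0.0000 V=0.0000[hold]  S*(6)=121.3600
k=5: j=0 S=86.5975 intr=60.3925 cont=59.9174 V=60.3925[EX]; j=1 S=99.1136 intr=47.8764 cont=47.4013 V=47.8764[EX]; j=2 S=113.4388 intr=33.5512 cont=33.0761 V=33.5512[EX]; j=3 S=129.8344 intr=17.1556 cont=16.8517 V=17.1556[EX]; j=4 S=148.5996 intr=0.0000 cont=4.1405 V=4.1405[hold]; j=5 S=170.0771 intr=0.0000 cont=0.0000 V=0.0000[hold]  S*(5)=129.8344
k=4: j=0 S=92.6444 intr=54.3456 cont=53.8705 V=54.3456[EX]; j=1 S=106.0346 intr=40.9554 cont=40.4803 V=40.9554[EX]; j=2 S=121.3600 intr=25.6300 cont=25.1549 V=25.6300[EX]; j=3 S=138.9004 intr=8.0896 cont=10.5211 V=10.5211[hold]; j=4 S=158.9761 intr=0.0000 cont=2.0341 V=2.0341[hold]  S*(4)=121.3600
k=3: j=0 S=99.1136 intr=47.8764 cont=47.4013 V=47.8764[EX]; j=1 S=113.4388 intr=33.5512 cont=33.0761 V=33.5512[EX]; j=2 S=129.8344 intr=17.1556 cont=17.9097 V=17.9097[hold]; j=3 S=148.5996 intr=0.0000 cont=6.1970 V=6.1970[hold]  S*(3)=113.4388
k=2: j=0 S=106.0346 intr=40.9554 cont=40.4803 V=40.9554[EX]; j=1 S=121.3600 intr=25.6300 cont=25.5361 V=25.6300[EX]; j=2 S=138.9004 intr=8.0896 cont=11.9311 V=11.9311[hold]  S*(2)=121.3600
k=1: j=0 S=113.4388 intr=33.5512 cont=33.0761 V=33.5512[EX]; j=1 S=129.8344 intr=17.1556 cont=18.6225 V=18.6225[hold]  S*(1)=113.4388
k=0: j=0 S=121.3600 intr=25.6300 cont=25.8964 V=25.8964[hold]  S*(0)=-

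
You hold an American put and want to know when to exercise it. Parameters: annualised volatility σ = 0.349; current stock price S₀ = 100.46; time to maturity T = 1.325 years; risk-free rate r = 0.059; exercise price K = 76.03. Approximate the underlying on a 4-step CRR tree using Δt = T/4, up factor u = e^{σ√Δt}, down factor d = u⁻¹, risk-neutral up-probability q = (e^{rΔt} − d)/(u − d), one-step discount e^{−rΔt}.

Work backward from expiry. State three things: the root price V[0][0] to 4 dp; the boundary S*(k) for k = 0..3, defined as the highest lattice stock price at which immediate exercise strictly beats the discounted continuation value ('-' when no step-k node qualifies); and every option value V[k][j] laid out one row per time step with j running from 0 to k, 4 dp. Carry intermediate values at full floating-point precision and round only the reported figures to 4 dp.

price = 4.0334
boundary = - - - 54.9908
tree:
4.0334
7.1648 1.0459
12.4589 2.1277 0.0000
21.0392 4.3286 0.0000 0.0000
31.0463 8.8060 0.0000 0.0000 0.0000

params: Δt=0.33125 u=1.22246 d=0.81802 q=0.49875 e^(-rΔt)=0.98065
t_4 payoffs: 31.0463 8.8060 0.0000 0.0000 0.0000
t_3: node(3,0) S=54.9908 payoff=21.0392 vs cont=19.5677 → 21.0392 [stop]  node(3,1) S=82.1786 payoff=0.0000 vs cont=4.3286 → 4.3286 [wait]  node(3,2) S=122.8083 payoff=0.0000 vs cont=0.0000 → 0.0000 [wait]  node(3,3) S=183.5255 payoff=0.0000 vs cont=0.0000 → 0.0000 [wait]  ⇒ S*(3)=54.9908
t_2: node(2,0) S=67.2240 payoff=8.8060 vs cont=12.4589 → 12.4589 [wait]  node(2,1) S=100.4600 payoff=0.0000 vs cont=2.1277 → 2.1277 [wait]  node(2,2) S=150.1281 payoff=0.0000 vs cont=0.0000 → 0.0000 [wait]  ⇒ S*(2)=-
t_1: node(1,0) S=82.1786 payoff=0.0000 vs cont=7.1648 → 7.1648 [wait]  node(1,1) S=122.8083 payoff=0.0000 vs cont=1.0459 → 1.0459 [wait]  ⇒ S*(1)=-
t_0: node(0,0) S=100.4600 payoff=0.0000 vs cont=4.0334 → 4.0334 [wait]  ⇒ S*(0)=-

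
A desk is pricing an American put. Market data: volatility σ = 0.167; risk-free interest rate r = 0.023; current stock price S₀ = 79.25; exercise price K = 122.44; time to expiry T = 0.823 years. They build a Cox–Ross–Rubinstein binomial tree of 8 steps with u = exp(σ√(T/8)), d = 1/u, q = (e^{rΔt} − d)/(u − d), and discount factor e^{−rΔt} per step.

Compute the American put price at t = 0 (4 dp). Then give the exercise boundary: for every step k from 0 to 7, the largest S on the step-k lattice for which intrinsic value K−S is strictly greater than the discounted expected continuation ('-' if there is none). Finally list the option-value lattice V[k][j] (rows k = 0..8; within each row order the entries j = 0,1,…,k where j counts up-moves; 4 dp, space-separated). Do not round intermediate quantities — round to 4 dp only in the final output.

Δt=0.10287, u=1.05502, d=0.94785, q=0.50871, disc=e^(-rΔt)=0.99764
k=8 terminal: V=max(K-S,0) → 70.8103 64.9722 58.4740 51.2409 43.1900 34.2287 24.2541 13.1516 0.7937
k=7: j=0 S=54.4706 intr=67.9694 cont=67.6801 V=67.9694[EX]; j=1 S=60.6299 intr=61.8101 cont=61.5207 V=61.8101[EX]; j=2 S=67.4857 intr=54.9543 cont=54.6649 V=54.9543[EX]; j=3 S=75.1168 intr=47.3232 cont=47.0339 V=47.3232[EX]; j=4 S=83.6107 intr=38.8293 cont=38.5400 V=38.8293[EX]; j=5 S=93.0651 intr=29.3749 cont=29.0856 V=29.3749[EX]; j=6 S=103.5885 intr=18.8515 cont=18.5621 V=18.8515[EX]; j=7 S=115.3019 intr=7.1381 cont=6.8487 V=7.1381[EX]  S*(7)=115.3019
k=6: j=0 S=57.4678 intr=64.9722 cont=64.6828 V=64.9722[EX]; j=1 S=63.9660 intr=58.4740 cont=58.1846 V=58.4740[EX]; j=2 S=71.1991 intr=51.2409 cont=50.9516 V=51.2409[EX]; j=3 S=79.2500 intr=43.1900 cont=42.9006 V=43.1900[EX]; j=4 S=88.2113 intr=34.2287 cont=33.9393 V=34.2287[EX]; j=5 S=98.1859 intr=24.2541 cont=23.9647 V=24.2541[EX]; j=6 S=109.2884 intr=13.1516 cont=12.8622 V=13.1516[EX]  S*(6)=109.2884
k=5: j=0 S=60.6299 intr=61.8101 cont=61.5207 V=61.8101[EX]; j=1 S=67.4857 intr=54.9543 cont=54.6649 V=54.9543[EX]; j=2 S=75.1168 intr=47.3232 cont=47.0339 V=47.3232[EX]; j=3 S=83.6107 intr=38.8293 cont=38.5400 V=38.8293[EX]; j=4 S=93.0651 intr=29.3749 cont=29.0856 V=29.3749[EX]; j=5 S=103.5885 intr=18.8515 cont=18.5621 V=18.8515[EX]  S*(5)=103.5885
k=4: j=0 S=63.9660 intr=58.4740 cont=58.1846 V=58.4740[EX]; j=1 S=71.1991 intr=51.2409 cont=50.9516 V=51.2409[EX]; j=2 S=79.2500 intr=43.1900 cont=42.9006 V=43.1900[EX]; j=3 S=88.2113 intr=34.2287 cont=33.9393 V=34.2287[EX]; j=4 S=98.1859 intr=24.2541 cont=23.9647 V=24.2541[EX]  S*(4)=98.1859
k=3: j=0 S=67.4857 intr=54.9543 cont=54.6649 V=54.9543[EX]; j=1 S=75.1168 intr=47.3232 cont=47.0339 V=47.3232[EX]; j=2 S=83.6107 intr=38.8293 cont=38.5400 V=38.8293[EX]; j=3 S=93.0651 intr=29.3749 cont=29.0856 V=29.3749[EX]  S*(3)=93.0651
k=2: j=0 S=71.1991 intr=51.2409 cont=50.9516 V=51.2409[EX]; j=1 S=79.2500 intr=43.1900 cont=42.9006 V=43.1900[EX]; j=2 S=88.2113 intr=34.2287 cont=33.9393 V=34.2287[EX]  S*(2)=88.2113
k=1: j=0 S=75.1168 intr=47.3232 cont=47.0339 V=47.3232[EX]; j=1 S=83.6107 intr=38.8293 cont=38.5400 V=38.8293[EX]  S*(1)=83.6107
k=0: j=0 S=79.2500 intr=43.1900 cont=42.9006 V=43.1900[EX]  S*(0)=79.2500

price = 43.1900
boundary = 79.2500 83.6107 88.2113 93.0651 98.1859 103.5885 109.2884 115.3019
tree:
43.1900
47.3232 38.8293
51.2409 43.1900 34.2287
54.9543 47.3232 38.8293 29.3749
58.4740 51.2409 43.1900 34.2287 24.2541
61.8101 54.9543 47.3232 38.8293 29.3749 18.8515
64.9722 58.4740 51.2409 43.1900 34.2287 24.2541 13.1516
67.9694 61.8101 54.9543 47.3232 38.8293 29.3749 18.8515 7.1381
70.8103 64.9722 58.4740 51.2409 43.1900 34.2287 24.2541 13.1516 0.7937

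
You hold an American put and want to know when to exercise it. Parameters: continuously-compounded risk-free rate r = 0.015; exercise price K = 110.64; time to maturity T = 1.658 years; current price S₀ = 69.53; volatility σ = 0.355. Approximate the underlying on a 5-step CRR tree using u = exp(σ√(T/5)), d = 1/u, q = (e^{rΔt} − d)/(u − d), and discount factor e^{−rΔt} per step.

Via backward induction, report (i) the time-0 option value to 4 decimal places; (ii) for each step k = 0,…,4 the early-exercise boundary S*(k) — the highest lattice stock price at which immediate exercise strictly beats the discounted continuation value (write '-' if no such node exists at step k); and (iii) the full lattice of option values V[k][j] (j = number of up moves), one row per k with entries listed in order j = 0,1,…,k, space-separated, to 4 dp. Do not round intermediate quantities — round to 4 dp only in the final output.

price = 43.1401
boundary = - 56.6750 46.1966 56.6750 69.5300
tree:
43.1401
53.9650 30.9594
64.4434 41.9084 18.5020
72.9844 53.9650 28.2752 7.2838
79.9464 64.4434 41.1100 13.5855 0.0000
85.6212 72.9844 53.9650 25.3392 0.0000 0.0000

Δt=0.33160, u=1.22682, d=0.81512, q=0.46118, disc=e^(-rΔt)=0.99504
k=5 terminal: V=max(K-S,0) → 85.6212 72.9844 53.9650 25.3392 0.0000 0.0000
k=4: j=0 S=30.6936 intr=79.9464 cont=79.3974 V=79.9464[EX]; j=1 S=46.1966 intr=64.4434 cont=63.8944 V=64.4434[EX]; j=2 S=69.5300 intr=41.1100 cont=40.5610 V=41.1100[EX]; j=3 S=104.6488 intr=5.9912 cont=13.5855 V=13.5855[hold]; j=4 S=157.5057 intr=0.0000 cont=0.0000 V=0.0000[hold]  S*(4)=69.5300
k=3: j=0 S=37.6556 intr=72.9844 cont=72.4355 V=72.9844[EX]; j=1 S=56.6750 intr=53.9650 cont=53.4161 V=53.9650[EX]; j=2 S=85.3008 intr=25.3392 cont=28.2752 V=28.2752[hold]; j=3 S=128.3853 intr=0.0000 cont=7.2838 V=7.2838[hold]  S*(3)=56.6750
k=2: j=0 S=46.1966 intr=64.4434 cont=63.8944 V=64.4434[EX]; j=1 S=69.5300 intr=41.1100 cont=41.9084 V=41.9084[hold]; j=2 S=104.6488 intr=5.9912 cont=18.5020 V=18.5020[hold]  S*(2)=46.1966
k=1: j=0 S=56.6750 intr=53.9650 cont=53.7824 V=53.9650[EX]; j=1 S=85.3008 intr=25.3392 cont=30.9594 V=30.9594[hold]  S*(1)=56.6750
k=0: j=0 S=69.5300 intr=41.1100 cont=43.1401 V=43.1401[hold]  S*(0)=-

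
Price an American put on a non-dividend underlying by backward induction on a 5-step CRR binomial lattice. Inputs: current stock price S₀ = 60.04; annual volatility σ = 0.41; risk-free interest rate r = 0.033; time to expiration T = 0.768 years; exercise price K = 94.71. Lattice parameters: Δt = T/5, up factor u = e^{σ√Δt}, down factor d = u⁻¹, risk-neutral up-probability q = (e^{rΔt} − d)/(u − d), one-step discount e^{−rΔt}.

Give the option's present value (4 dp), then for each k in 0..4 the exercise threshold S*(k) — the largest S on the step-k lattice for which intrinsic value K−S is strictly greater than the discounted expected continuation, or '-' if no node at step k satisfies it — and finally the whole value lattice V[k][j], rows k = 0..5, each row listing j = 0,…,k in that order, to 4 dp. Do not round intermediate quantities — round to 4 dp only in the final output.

Δt=0.15360, u=1.17432, d=0.85156, q=0.47566, disc=e^(-rΔt)=0.99494
k=5 terminal: V=max(K-S,0) → 67.8247 57.6347 43.5824 24.2040 0.0000 0.0000
k=4: j=0 S=31.5718 intr=63.1382 cont=62.6593 V=63.1382[EX]; j=1 S=43.5382 intr=51.1718 cont=50.6930 V=51.1718[EX]; j=2 S=60.0400 intr=34.6700 cont=34.1911 V=34.6700[EX]; j=3 S=82.7964 intr=11.9136 cont=12.6270 V=12.6270[hold]; j=4 S=114.1778 intr=0.0000 cont=0.0000 V=0.0000[hold]  S*(4)=60.0400
k=3: j=0 S=37.0753 intr=57.6347 cont=57.1558 V=57.6347[EX]; j=1 S=51.1276 intr=43.5824 cont=43.1035 V=43.5824[EX]; j=2 S=70.5060 intr=24.2040 cont=24.0628 V=24.2040[EX]; j=3 S=97.2292 intr=0.0000 cont=6.5874 V=6.5874[hold]  S*(3)=70.5060
k=2: j=0 S=43.5382 intr=51.1718 cont=50.6930 V=51.1718[EX]; j=1 S=60.0400 intr=34.6700 cont=34.1911 V=34.6700[EX]; j=2 S=82.7964 intr=11.9136 cont=15.7445 V=15.7445[hold]  S*(2)=60.0400
k=1: j=0 S=51.1276 intr=43.5824 cont=43.1035 V=43.5824[EX]; j=1 S=70.5060 intr=24.2040 cont=25.5381 V=25.5381[hold]  S*(1)=51.1276
k=0: j=0 S=60.0400 intr=34.6700 cont=34.8225 V=34.8225[hold]  S*(0)=-

price = 34.8225
boundary = - 51.1276 60.0400 70.5060 60.0400
tree:
34.8225
43.5824 25.5381
51.1718 34.6700 15.7445
57.6347 43.5824 24.2040 6.5874
63.1382 51.1718 34.6700 12.6270 0.0000
67.8247 57.6347 43.5824 24.2040 0.0000 0.0000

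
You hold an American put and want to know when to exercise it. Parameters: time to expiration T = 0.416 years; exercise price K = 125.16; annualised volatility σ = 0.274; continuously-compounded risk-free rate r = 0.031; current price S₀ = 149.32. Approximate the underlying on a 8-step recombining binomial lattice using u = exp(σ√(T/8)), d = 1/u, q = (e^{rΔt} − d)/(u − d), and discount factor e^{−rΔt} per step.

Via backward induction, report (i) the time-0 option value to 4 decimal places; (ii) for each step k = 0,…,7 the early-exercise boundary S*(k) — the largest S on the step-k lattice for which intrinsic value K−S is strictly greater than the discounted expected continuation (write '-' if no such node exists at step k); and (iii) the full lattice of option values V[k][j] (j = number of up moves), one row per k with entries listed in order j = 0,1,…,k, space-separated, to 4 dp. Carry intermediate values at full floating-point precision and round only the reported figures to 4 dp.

price = 1.8506
boundary = - - - - - - 102.6374 109.2549
tree:
1.8506
3.0183 0.6762
4.8197 1.2071 0.1416
7.4997 2.1260 0.2822 0.0000
11.3027 3.6796 0.5623 0.0000 0.0000
16.3638 6.2231 1.1203 0.0000 0.0000 0.0000
22.5226 10.1909 2.2321 0.0000 0.0000 0.0000 0.0000
28.7394 15.9051 4.4473 0.0000 0.0000 0.0000 0.0000 0.0000
34.5795 22.5226 8.8609 0.0000 0.0000 0.0000 0.0000 0.0000 0.0000

Δt=0.05200, u=1.06447, d=0.93943, q=0.49729, disc=e^(-rΔt)=0.99839
k=8 terminal: V=max(K-S,0) → 34.5795 22.5226 8.8609 0.0000 0.0000 0.0000 0.0000 0.0000 0.0000
k=7: j=0 S=96.4206 intr=28.7394 cont=28.5378 V=28.7394[EX]; j=1 S=109.2549 intr=15.9051 cont=15.7035 V=15.9051[EX]; j=2 S=123.7975 intr=1.3625 cont=4.4473 V=4.4473[hold]; j=3 S=140.2757 intr=0.0000 cont=0.0000 V=0.0000[hold]; j=4 S=158.9474 intr=0.0000 cont=0.0000 V=0.0000[hold]; j=5 S=180.1044 intr=0.0000 cont=0.0000 V=0.0000[hold]; j=6 S=204.0775 intr=0.0000 cont=0.0000 V=0.0000[hold]; j=7 S=231.2416 intr=0.0000 cont=0.0000 V=0.0000[hold]  S*(7)=109.2549
k=6: j=0 S=102.6374 intr=22.5226 cont=22.3210 V=22.5226[EX]; j=1 S=116.2991 intr=8.8609 cont=10.1909 V=10.1909[hold]; j=2 S=131.7793 intr=0.0000 cont=2.2321 V=2.2321[hold]; j=3 S=149.3200 intr=0.0000 cont=0.0000 V=0.0000[hold]; j=4 S=169.1955 intr=0.0000 cont=0.0000 V=0.0000[hold]; j=5 S=191.7166 intr=0.0000 cont=0.0000 V=0.0000[hold]; j=6 S=217.2354 intr=0.0000 cont=0.0000 V=0.0000[hold]  S*(6)=102.6374
k=5: j=0 S=109.2549 intr=15.9051 cont=16.3638 V=16.3638[hold]; j=1 S=123.7975 intr=1.3625 cont=6.2231 V=6.2231[hold]; j=2 S=140.2757 intr=0.0000 cont=1.1203 V=1.1203[hold]; j=3 S=158.9474 intr=0.0000 cont=0.0000 V=0.0000[hold]; j=4 S=180.1044 intr=0.0000 cont=0.0000 V=0.0000[hold]; j=5 S=204.0775 intr=0.0000 cont=0.0000 V=0.0000[hold]  S*(5)=-
k=4: j=0 S=116.2991 intr=8.8609 cont=11.3027 V=11.3027[hold]; j=1 S=131.7793 intr=0.0000 cont=3.6796 V=3.6796[hold]; j=2 S=149.3200 intr=0.0000 cont=0.5623 V=0.5623[hold]; j=3 S=169.1955 intr=0.0000 cont=0.0000 V=0.0000[hold]; j=4 S=191.7166 intr=0.0000 cont=0.0000 V=0.0000[hold]  S*(4)=-
k=3: j=0 S=123.7975 intr=1.3625 cont=7.4997 V=7.4997[hold]; j=1 S=140.2757 intr=0.0000 cont=2.1260 V=2.1260[hold]; j=2 S=158.9474 intr=0.0000 cont=0.2822 V=0.2822[hold]; j=3 S=180.1044 intr=0.0000 cont=0.0000 V=0.0000[hold]  S*(3)=-
k=2: j=0 S=131.7793 intr=0.0000 cont=4.8197 V=4.8197[hold]; j=1 S=149.3200 intr=0.0000 cont=1.2071 V=1.2071[hold]; j=2 S=169.1955 intr=0.0000 cont=0.1416 V=0.1416[hold]  S*(2)=-
k=1: j=0 S=140.2757 intr=0.0000 cont=3.0183 V=3.0183[hold]; j=1 S=158.9474 intr=0.0000 cont=0.6762 V=0.6762[hold]  S*(1)=-
k=0: j=0 S=149.3200 intr=0.0000 cont=1.8506 V=1.8506[hold]  S*(0)=-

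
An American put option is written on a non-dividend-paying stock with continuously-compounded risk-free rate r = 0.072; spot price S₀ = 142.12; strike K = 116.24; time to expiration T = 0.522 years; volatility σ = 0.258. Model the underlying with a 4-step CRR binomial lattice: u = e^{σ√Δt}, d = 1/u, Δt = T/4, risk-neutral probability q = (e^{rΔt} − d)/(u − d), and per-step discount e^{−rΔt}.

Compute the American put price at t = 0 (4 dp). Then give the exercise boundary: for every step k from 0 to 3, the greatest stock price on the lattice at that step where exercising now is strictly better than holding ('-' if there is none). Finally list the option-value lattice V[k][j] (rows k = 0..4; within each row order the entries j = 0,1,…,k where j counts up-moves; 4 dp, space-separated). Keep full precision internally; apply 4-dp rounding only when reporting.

Δt=0.13050  u=1.09768  d=0.91101  q=0.52729  discount=0.99065
step 4 (expiry): payoffs max(K−S,0) = 18.3481 0.0000 0.0000 0.0000 0.0000
step 3: (k=3,j=0): S=107.4543, (K−S)⁺=8.7857, hold=8.5923 ⇒ V=8.7857 exercise | (k=3,j=1): S=129.4727, (K−S)⁺=0.0000, hold=0.0000 ⇒ V=0.0000 continue | (k=3,j=2): S=156.0028, (K−S)⁺=0.0000, hold=0.0000 ⇒ V=0.0000 continue | (k=3,j=3): S=187.9691, (K−S)⁺=0.0000, hold=0.0000 ⇒ V=0.0000 continue  boundary S*=107.4543
step 2: (k=2,j=0): S=117.9508, (K−S)⁺=0.0000, hold=4.1143 ⇒ V=4.1143 continue | (k=2,j=1): S=142.1200, (K−S)⁺=0.0000, hold=0.0000 ⇒ V=0.0000 continue | (k=2,j=2): S=171.2416, (K−S)⁺=0.0000, hold=0.0000 ⇒ V=0.0000 continue  boundary S*=-
step 1: (k=1,j=0): S=129.4727, (K−S)⁺=0.0000, hold=1.9267 ⇒ V=1.9267 continue | (k=1,j=1): S=156.0028, (K−S)⁺=0.0000, hold=0.0000 ⇒ V=0.0000 continue  boundary S*=-
step 0: (k=0,j=0): S=142.1200, (K−S)⁺=0.0000, hold=0.9022 ⇒ V=0.9022 continue  boundary S*=-

price = 0.9022
boundary = - - - 107.4543
tree:
0.9022
1.9267 0.0000
4.1143 0.0000 0.0000
8.7857 0.0000 0.0000 0.0000
18.3481 0.0000 0.0000 0.0000 0.0000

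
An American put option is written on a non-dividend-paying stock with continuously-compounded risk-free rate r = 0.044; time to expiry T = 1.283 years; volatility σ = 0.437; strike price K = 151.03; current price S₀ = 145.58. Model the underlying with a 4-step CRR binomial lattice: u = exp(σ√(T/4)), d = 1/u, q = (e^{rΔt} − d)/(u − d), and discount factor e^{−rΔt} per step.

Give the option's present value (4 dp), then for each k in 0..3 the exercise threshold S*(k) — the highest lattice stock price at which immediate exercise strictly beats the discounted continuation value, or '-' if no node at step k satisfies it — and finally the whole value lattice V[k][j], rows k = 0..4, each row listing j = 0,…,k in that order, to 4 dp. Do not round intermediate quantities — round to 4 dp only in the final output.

price = 27.6751
boundary = - - 88.7424 113.6623
tree:
27.6751
42.3915 11.7121
62.2876 20.9617 1.5060
81.7439 37.3677 2.8649 0.0000
96.9346 62.2876 5.4500 0.0000 0.0000

Δt=0.32075, u=1.28081, d=0.78075, q=0.46686, disc=e^(-rΔt)=0.98599
k=4 terminal: V=max(K-S,0) → 96.9346 62.2876 5.4500 0.0000 0.0000
k=3: j=0 S=69.2861 intr=81.7439 cont=79.6274 V=81.7439[EX]; j=1 S=113.6623 intr=37.3677 cont=35.2512 V=37.3677[EX]; j=2 S=186.4606 intr=0.0000 cont=2.8649 V=2.8649[hold]; j=3 S=305.8846 intr=0.0000 cont=0.0000 V=0.0000[hold]  S*(3)=113.6623
k=2: j=0 S=88.7424 intr=62.2876 cont=60.1711 V=62.2876[EX]; j=1 S=145.5800 intr=5.4500 cont=20.9617 V=20.9617[hold]; j=2 S=238.8209 intr=0.0000 cont=1.5060 V=1.5060[hold]  S*(2)=88.7424
k=1: j=0 S=113.6623 intr=37.3677 cont=42.3915 V=42.3915[hold]; j=1 S=186.4606 intr=0.0000 cont=11.7121 V=11.7121[hold]  S*(1)=-
k=0: j=0 S=145.5800 intr=5.4500 cont=27.6751 V=27.6751[hold]  S*(0)=-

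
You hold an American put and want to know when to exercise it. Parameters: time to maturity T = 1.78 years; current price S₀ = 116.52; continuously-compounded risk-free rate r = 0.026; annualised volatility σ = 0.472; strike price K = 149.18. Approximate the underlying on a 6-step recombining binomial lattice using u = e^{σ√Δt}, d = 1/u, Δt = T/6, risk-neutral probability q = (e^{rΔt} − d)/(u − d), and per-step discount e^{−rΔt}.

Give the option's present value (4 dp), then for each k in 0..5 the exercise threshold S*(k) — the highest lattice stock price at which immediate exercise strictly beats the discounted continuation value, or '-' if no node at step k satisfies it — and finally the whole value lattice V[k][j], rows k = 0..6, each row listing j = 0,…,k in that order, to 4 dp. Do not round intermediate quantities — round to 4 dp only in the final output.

Δt=0.29667, u=1.29315, d=0.77330, q=0.45098, disc=e^(-rΔt)=0.99232
k=6 terminal: V=max(K-S,0) → 124.2629 107.5124 79.5014 32.6600 0.0000 0.0000 0.0000
k=5: j=0 S=32.2217 intr=116.9583 cont=115.8121 V=116.9583[EX]; j=1 S=53.8827 intr=95.2973 cont=94.1511 V=95.2973[EX]; j=2 S=90.1052 intr=59.0748 cont=57.9285 V=59.0748[EX]; j=3 S=150.6784 intr=0.0000 cont=17.7934 V=17.7934[hold]; j=4 S=251.9718 intr=0.0000 cont=0.0000 V=0.0000[hold]; j=5 S=421.3597 intr=0.0000 cont=0.0000 V=0.0000[hold]  S*(5)=90.1052
k=4: j=0 S=41.6676 intr=107.5124 cont=106.3662 V=107.5124[EX]; j=1 S=69.6786 intr=79.5014 cont=78.3551 V=79.5014[EX]; j=2 S=116.5200 intr=32.6600 cont=40.1470 V=40.1470[hold]; j=3 S=194.8505 intr=0.0000 cont=9.6939 V=9.6939[hold]; j=4 S=325.8386 intr=0.0000 cont=0.0000 V=0.0000[hold]  S*(4)=69.6786
k=3: j=0 S=53.8827 intr=95.2973 cont=94.1511 V=95.2973[EX]; j=1 S=90.1052 intr=59.0748 cont=61.2790 V=61.2790[hold]; j=2 S=150.6784 intr=0.0000 cont=26.2105 V=26.2105[hold]; j=3 S=251.9718 intr=0.0000 cont=5.2813 V=5.2813[hold]  S*(3)=53.8827
k=2: j=0 S=69.6786 intr=79.5014 cont=79.3416 V=79.5014[EX]; j=1 S=116.5200 intr=32.6600 cont=45.1146 V=45.1146[hold]; j=2 S=194.8505 intr=0.0000 cont=16.6431 V=16.6431[hold]  S*(2)=69.6786
k=1: j=0 S=90.1052 intr=59.0748 cont=63.5021 V=63.5021[hold]; j=1 S=150.6784 intr=0.0000 cont=32.0267 V=32.0267[hold]  S*(1)=-
k=0: j=0 S=116.5200 intr=32.6600 cont=48.9286 V=48.9286[hold]  S*(0)=-

price = 48.9286
boundary = - - 69.6786 53.8827 69.6786 90.1052
tree:
48.9286
63.5021 32.0267
79.5014 45.1146 16.6431
95.2973 61.2790 26.2105 5.2813
107.5124 79.5014 40.1470 9.6939 0.0000
116.9583 95.2973 59.0748 17.7934 0.0000 0.0000
124.2629 107.5124 79.5014 32.6600 0.0000 0.0000 0.0000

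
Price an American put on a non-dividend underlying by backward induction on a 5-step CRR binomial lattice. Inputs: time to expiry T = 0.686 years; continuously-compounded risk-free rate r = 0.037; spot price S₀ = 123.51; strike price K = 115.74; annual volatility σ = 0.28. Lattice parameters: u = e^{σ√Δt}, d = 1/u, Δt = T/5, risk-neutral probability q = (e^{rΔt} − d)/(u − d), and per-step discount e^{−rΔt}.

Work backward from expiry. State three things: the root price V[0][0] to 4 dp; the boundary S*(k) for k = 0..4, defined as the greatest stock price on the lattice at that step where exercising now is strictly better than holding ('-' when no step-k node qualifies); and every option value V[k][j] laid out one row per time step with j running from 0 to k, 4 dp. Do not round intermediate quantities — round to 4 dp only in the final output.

Δt=0.13720  u=1.10928  d=0.90148  q=0.49859  discount=0.99494
step 5 (expiry): payoffs max(K−S,0) = 42.2055 25.2552 4.3978 0.0000 0.0000 0.0000
step 4: (k=4,j=0): S=81.5706, (K−S)⁺=34.1694, hold=33.5834 ⇒ V=34.1694 exercise | (k=4,j=1): S=100.3732, (K−S)⁺=15.3668, hold=14.7807 ⇒ V=15.3668 exercise | (k=4,j=2): S=123.5100, (K−S)⁺=0.0000, hold=2.1939 ⇒ V=2.1939 continue | (k=4,j=3): S=151.9800, (K−S)⁺=0.0000, hold=0.0000 ⇒ V=0.0000 continue | (k=4,j=4): S=187.0126, (K−S)⁺=0.0000, hold=0.0000 ⇒ V=0.0000 continue  boundary S*=100.3732
step 3: (k=3,j=0): S=90.4848, (K−S)⁺=25.2552, hold=24.6692 ⇒ V=25.2552 exercise | (k=3,j=1): S=111.3422, (K−S)⁺=4.3978, hold=8.7544 ⇒ V=8.7544 continue | (k=3,j=2): S=137.0075, (K−S)⁺=0.0000, hold=1.0945 ⇒ V=1.0945 continue | (k=3,j=3): S=168.5888, (K−S)⁺=0.0000, hold=0.0000 ⇒ V=0.0000 continue  boundary S*=90.4848
step 2: (k=2,j=0): S=100.3732, (K−S)⁺=15.3668, hold=16.9419 ⇒ V=16.9419 continue | (k=2,j=1): S=123.5100, (K−S)⁺=0.0000, hold=4.9103 ⇒ V=4.9103 continue | (k=2,j=2): S=151.9800, (K−S)⁺=0.0000, hold=0.5460 ⇒ V=0.5460 continue  boundary S*=-
step 1: (k=1,j=0): S=111.3422, (K−S)⁺=4.3978, hold=10.8877 ⇒ V=10.8877 continue | (k=1,j=1): S=137.0075, (K−S)⁺=0.0000, hold=2.7205 ⇒ V=2.7205 continue  boundary S*=-
step 0: (k=0,j=0): S=123.5100, (K−S)⁺=0.0000, hold=6.7811 ⇒ V=6.7811 continue  boundary S*=-

price = 6.7811
boundary = - - - 90.4848 100.3732
tree:
6.7811
10.8877 2.7205
16.9419 4.9103 0.5460
25.2552 8.7544 1.0945 0.0000
34.1694 15.3668 2.1939 0.0000 0.0000
42.2055 25.2552 4.3978 0.0000 0.0000 0.0000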